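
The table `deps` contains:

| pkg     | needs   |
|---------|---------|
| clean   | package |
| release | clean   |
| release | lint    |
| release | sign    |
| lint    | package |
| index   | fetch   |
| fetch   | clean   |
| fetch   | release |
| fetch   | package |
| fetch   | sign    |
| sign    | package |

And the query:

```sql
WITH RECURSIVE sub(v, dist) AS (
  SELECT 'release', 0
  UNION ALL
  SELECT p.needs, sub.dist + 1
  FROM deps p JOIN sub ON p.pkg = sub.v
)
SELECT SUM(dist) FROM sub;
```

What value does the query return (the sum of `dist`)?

9

Base: (release, dist=0).
Iteration 1: edges from {release} -> (clean, dist=1), (lint, dist=1), (sign, dist=1).
Iteration 2: edges from {clean,lint,sign} -> (package, dist=2) x3. [UNION ALL keeps all 3 new rows, including repeats]
Iteration 3: no outgoing edges from {package}; recursion stops.
SUM(dist) = 0 + 1 + 1 + 1 + 2 + 2 + 2 = 9.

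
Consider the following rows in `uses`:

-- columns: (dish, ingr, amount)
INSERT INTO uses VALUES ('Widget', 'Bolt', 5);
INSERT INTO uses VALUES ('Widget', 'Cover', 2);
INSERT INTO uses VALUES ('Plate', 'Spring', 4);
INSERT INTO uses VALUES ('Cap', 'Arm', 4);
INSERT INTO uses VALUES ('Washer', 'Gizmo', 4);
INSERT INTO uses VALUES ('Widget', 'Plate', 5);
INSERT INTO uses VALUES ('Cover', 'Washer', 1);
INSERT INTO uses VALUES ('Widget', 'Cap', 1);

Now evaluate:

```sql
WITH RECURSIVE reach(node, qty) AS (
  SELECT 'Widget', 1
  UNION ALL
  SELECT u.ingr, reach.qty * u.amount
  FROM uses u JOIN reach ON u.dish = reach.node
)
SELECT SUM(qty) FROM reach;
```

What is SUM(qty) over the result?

48

Base: (Widget, qty=1).
Iteration 1: components of {Widget} -> Bolt = 1*5 = 5, Cap = 1*1 = 1, Cover = 1*2 = 2, Plate = 1*5 = 5.
Iteration 2: components of {Bolt,Cap,Cover,Plate} -> Arm = 1*4 = 4, Spring = 5*4 = 20, Washer = 2*1 = 2.
Iteration 3: components of {Arm,Spring,Washer} -> Gizmo = 2*4 = 8.
Iteration 4: no further components; recursion stops.
SUM(qty) = 1 + 5 + 2 + 5 + 1 + 2 + 20 + 4 + 8 = 48.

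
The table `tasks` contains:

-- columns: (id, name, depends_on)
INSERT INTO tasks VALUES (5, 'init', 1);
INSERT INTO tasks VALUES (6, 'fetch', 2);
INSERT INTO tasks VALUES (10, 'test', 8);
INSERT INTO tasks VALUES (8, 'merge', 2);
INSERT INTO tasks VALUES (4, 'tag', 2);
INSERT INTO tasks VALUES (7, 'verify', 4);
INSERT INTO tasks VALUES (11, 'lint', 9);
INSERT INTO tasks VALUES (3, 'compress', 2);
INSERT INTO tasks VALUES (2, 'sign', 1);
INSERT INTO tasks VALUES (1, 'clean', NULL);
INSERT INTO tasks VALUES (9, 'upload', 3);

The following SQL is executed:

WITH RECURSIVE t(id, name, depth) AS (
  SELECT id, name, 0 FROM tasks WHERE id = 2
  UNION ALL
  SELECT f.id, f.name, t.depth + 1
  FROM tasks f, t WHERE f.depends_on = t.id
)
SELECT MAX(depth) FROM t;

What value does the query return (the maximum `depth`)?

3

Base: id=2 (sign) at depth 0.
Iteration 1: rows with depends_on in {2} -> compress (id 3, depth 1), tag (id 4, depth 1), fetch (id 6, depth 1), merge (id 8, depth 1).
Iteration 2: rows with depends_on in {3,4,6,8} -> verify (id 7, depth 2), upload (id 9, depth 2), test (id 10, depth 2).
Iteration 3: rows with depends_on in {7,9,10} -> lint (id 11, depth 3).
Iteration 4: no rows with depends_on in {11}; recursion stops.
depth values: 0, 1, 1, 1, 1, 2, 2, 2, 3; the maximum is 3.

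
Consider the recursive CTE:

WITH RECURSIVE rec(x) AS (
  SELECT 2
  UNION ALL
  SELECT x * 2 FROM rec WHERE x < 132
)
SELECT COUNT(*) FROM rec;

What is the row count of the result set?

8

Base: x=2.
Iteration 1: 2 < 132 holds -> x = 2 * 2 = 4.
Iteration 2: 4 < 132 holds -> x = 4 * 2 = 8.
Iteration 3: 8 < 132 holds -> x = 8 * 2 = 16.
Iteration 4: 16 < 132 holds -> x = 16 * 2 = 32.
Iteration 5: 32 < 132 holds -> x = 32 * 2 = 64.
Iteration 6: 64 < 132 holds -> x = 64 * 2 = 128.
Iteration 7: 128 < 132 holds -> x = 128 * 2 = 256.
Iteration 8: 256 < 132 fails; recursion stops.
Total rows emitted: 8.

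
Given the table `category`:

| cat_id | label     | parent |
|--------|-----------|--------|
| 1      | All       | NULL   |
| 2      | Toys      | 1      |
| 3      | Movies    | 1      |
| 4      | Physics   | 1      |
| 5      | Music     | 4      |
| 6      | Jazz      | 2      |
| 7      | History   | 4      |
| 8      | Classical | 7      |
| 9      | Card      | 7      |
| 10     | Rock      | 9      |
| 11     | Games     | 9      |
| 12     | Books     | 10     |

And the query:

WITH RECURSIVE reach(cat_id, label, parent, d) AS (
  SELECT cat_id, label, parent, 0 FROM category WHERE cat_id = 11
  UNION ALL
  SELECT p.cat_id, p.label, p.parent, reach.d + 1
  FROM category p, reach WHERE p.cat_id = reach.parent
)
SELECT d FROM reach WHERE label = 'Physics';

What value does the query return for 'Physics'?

Base: cat_id=11 (Games), parent=9, d 0.
Iteration 1: join on cat_id=9 -> Card (id 9, parent=7, d 1).
Iteration 2: join on cat_id=7 -> History (id 7, parent=4, d 2).
Iteration 3: join on cat_id=4 -> Physics (id 4, parent=1, d 3).
Iteration 4: join on cat_id=1 -> All (id 1, parent=NULL, d 4).
Iteration 5: parent is NULL; no match; recursion stops.

3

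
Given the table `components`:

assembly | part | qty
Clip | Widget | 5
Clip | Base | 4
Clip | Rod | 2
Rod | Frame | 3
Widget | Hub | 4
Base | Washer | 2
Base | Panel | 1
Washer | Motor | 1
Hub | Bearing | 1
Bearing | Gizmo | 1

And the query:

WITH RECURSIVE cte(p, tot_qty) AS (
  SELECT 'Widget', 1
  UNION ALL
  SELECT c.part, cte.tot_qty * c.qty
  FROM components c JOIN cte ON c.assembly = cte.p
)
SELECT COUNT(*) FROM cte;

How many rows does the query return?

Base: (Widget, tot_qty=1).
Iteration 1: components of {Widget} -> Hub = 1*4 = 4.
Iteration 2: components of {Hub} -> Bearing = 4*1 = 4.
Iteration 3: components of {Bearing} -> Gizmo = 4*1 = 4.
Iteration 4: no further components; recursion stops.
Total rows emitted: 4.

4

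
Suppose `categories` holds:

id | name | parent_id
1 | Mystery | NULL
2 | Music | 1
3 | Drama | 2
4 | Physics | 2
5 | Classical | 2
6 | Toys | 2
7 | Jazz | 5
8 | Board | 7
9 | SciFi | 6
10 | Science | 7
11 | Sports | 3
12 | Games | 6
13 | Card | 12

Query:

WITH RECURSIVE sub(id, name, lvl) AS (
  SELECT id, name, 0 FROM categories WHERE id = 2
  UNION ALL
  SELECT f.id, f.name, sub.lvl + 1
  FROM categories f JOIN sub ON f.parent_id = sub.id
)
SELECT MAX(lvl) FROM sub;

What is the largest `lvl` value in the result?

3

Base: id=2 (Music) at lvl 0.
Iteration 1: rows with parent_id in {2} -> Drama (id 3, lvl 1), Physics (id 4, lvl 1), Classical (id 5, lvl 1), Toys (id 6, lvl 1).
Iteration 2: rows with parent_id in {3,4,5,6} -> Jazz (id 7, lvl 2), SciFi (id 9, lvl 2), Sports (id 11, lvl 2), Games (id 12, lvl 2).
Iteration 3: rows with parent_id in {7,9,11,12} -> Board (id 8, lvl 3), Science (id 10, lvl 3), Card (id 13, lvl 3).
Iteration 4: no rows with parent_id in {8,10,13}; recursion stops.
lvl values: 0, 1, 1, 1, 1, 2, 2, 2, 2, 3, 3, 3; the maximum is 3.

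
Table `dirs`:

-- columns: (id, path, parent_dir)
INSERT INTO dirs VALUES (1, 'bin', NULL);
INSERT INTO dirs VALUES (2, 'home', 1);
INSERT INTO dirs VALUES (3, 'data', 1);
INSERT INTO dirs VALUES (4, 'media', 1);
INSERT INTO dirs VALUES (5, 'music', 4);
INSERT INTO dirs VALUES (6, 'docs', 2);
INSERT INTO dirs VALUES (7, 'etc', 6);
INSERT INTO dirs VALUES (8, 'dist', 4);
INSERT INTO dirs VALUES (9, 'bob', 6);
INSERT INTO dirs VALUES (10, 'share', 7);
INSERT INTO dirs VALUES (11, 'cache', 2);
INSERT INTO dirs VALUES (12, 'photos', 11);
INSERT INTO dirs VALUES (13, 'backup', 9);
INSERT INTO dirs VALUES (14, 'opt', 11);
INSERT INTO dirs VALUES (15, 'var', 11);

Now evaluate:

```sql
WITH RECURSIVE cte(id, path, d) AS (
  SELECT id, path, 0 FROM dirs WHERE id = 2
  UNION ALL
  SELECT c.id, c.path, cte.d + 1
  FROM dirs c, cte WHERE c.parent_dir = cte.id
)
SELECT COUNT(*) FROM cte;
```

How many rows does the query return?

10

Base: id=2 (home) at d 0.
Iteration 1: rows with parent_dir in {2} -> docs (id 6, d 1), cache (id 11, d 1).
Iteration 2: rows with parent_dir in {6,11} -> etc (id 7, d 2), bob (id 9, d 2), photos (id 12, d 2), opt (id 14, d 2), var (id 15, d 2).
Iteration 3: rows with parent_dir in {7,9,12,14,15} -> share (id 10, d 3), backup (id 13, d 3).
Iteration 4: no rows with parent_dir in {10,13}; recursion stops.
Total rows emitted: 10.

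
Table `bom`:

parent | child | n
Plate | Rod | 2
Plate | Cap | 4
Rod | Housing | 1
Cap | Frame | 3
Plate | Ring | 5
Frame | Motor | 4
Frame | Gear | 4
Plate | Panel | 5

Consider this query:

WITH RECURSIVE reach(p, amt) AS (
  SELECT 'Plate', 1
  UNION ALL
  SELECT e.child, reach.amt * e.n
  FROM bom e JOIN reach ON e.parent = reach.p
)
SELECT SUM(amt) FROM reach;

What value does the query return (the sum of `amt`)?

127

Base: (Plate, amt=1).
Iteration 1: components of {Plate} -> Cap = 1*4 = 4, Panel = 1*5 = 5, Ring = 1*5 = 5, Rod = 1*2 = 2.
Iteration 2: components of {Cap,Panel,Ring,Rod} -> Frame = 4*3 = 12, Housing = 2*1 = 2.
Iteration 3: components of {Frame,Housing} -> Gear = 12*4 = 48, Motor = 12*4 = 48.
Iteration 4: no further components; recursion stops.
SUM(amt) = 1 + 2 + 4 + 5 + 5 + 2 + 12 + 48 + 48 = 127.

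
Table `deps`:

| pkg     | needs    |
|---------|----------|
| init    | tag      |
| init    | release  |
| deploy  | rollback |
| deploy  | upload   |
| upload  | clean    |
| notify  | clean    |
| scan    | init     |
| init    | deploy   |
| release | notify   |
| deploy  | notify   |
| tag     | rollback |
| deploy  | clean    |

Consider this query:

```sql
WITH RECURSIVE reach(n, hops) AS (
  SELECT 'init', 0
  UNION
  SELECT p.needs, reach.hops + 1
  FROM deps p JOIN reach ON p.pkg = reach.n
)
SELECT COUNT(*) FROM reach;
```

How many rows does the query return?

9

Base: (init, hops=0).
Iteration 1: edges from {init} -> (deploy, hops=1), (release, hops=1), (tag, hops=1).
Iteration 2: edges from {deploy,release,tag} -> (clean, hops=2), (notify, hops=2), (rollback, hops=2), (upload, hops=2). [UNION drops 2 duplicate row(s)]
Iteration 3: edges from {clean,notify,rollback,upload} -> (clean, hops=3). [UNION drops 1 duplicate row(s)]
Iteration 4: no outgoing edges from {clean}; recursion stops.
Total rows emitted: 9.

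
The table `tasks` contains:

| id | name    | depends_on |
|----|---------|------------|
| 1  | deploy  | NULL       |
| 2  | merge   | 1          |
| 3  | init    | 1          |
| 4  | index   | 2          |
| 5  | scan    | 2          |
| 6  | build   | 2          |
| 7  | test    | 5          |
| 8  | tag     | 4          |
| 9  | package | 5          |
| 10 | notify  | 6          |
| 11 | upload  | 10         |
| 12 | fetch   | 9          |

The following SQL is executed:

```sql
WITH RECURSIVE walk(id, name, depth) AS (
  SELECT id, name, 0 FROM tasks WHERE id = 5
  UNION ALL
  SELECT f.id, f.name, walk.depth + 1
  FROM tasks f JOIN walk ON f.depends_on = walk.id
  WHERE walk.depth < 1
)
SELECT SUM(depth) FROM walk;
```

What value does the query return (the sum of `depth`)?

2

Base: id=5 (scan) at depth 0.
Iteration 1: rows with depends_on in {5} -> test (id 7, depth 1), package (id 9, depth 1).
Iteration 2: depth < 1 fails for all current rows; recursion stops.
SUM(depth) = 0 + 1 + 1 = 2.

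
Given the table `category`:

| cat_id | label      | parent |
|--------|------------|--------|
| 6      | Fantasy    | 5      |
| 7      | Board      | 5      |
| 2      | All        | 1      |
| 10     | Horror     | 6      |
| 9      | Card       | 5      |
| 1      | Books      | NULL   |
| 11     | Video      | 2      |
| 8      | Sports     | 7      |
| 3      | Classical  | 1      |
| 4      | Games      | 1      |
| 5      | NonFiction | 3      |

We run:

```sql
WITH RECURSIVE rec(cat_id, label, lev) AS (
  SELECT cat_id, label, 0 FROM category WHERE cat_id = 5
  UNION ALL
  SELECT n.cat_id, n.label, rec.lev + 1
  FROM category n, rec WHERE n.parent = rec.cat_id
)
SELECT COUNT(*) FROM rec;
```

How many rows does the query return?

Base: cat_id=5 (NonFiction) at lev 0.
Iteration 1: rows with parent in {5} -> Fantasy (id 6, lev 1), Board (id 7, lev 1), Card (id 9, lev 1).
Iteration 2: rows with parent in {6,7,9} -> Sports (id 8, lev 2), Horror (id 10, lev 2).
Iteration 3: no rows with parent in {8,10}; recursion stops.
Total rows emitted: 6.

6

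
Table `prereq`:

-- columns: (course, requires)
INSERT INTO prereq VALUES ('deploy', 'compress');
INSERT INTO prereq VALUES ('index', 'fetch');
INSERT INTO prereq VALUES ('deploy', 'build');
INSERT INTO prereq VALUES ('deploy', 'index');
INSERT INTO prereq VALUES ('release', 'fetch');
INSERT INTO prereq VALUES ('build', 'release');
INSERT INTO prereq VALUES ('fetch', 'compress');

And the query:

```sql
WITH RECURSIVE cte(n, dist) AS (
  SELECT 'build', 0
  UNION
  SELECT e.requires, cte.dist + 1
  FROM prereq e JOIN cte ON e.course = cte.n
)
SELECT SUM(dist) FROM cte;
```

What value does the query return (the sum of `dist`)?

6

Base: (build, dist=0).
Iteration 1: edges from {build} -> (release, dist=1).
Iteration 2: edges from {release} -> (fetch, dist=2).
Iteration 3: edges from {fetch} -> (compress, dist=3).
Iteration 4: no outgoing edges from {compress}; recursion stops.
SUM(dist) = 0 + 1 + 2 + 3 = 6.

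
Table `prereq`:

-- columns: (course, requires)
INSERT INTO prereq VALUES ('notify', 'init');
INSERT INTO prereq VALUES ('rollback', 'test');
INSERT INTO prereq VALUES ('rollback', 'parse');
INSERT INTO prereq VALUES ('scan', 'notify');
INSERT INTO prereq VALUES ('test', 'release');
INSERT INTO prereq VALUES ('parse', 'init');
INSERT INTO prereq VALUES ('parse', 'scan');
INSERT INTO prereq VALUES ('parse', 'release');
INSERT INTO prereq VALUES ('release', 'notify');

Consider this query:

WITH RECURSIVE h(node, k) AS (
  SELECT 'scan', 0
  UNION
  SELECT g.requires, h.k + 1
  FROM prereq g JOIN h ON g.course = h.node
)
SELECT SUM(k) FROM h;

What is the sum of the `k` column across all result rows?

Base: (scan, k=0).
Iteration 1: edges from {scan} -> (notify, k=1).
Iteration 2: edges from {notify} -> (init, k=2).
Iteration 3: no outgoing edges from {init}; recursion stops.
SUM(k) = 0 + 1 + 2 = 3.

3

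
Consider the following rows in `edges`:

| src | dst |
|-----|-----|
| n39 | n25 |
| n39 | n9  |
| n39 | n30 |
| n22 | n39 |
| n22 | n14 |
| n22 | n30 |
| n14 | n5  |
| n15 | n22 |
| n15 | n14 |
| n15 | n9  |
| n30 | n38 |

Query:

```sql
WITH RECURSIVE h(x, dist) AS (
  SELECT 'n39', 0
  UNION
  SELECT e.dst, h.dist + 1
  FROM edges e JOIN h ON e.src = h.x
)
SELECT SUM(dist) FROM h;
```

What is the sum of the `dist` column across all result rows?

Base: (n39, dist=0).
Iteration 1: edges from {n39} -> (n25, dist=1), (n30, dist=1), (n9, dist=1).
Iteration 2: edges from {n25,n30,n9} -> (n38, dist=2).
Iteration 3: no outgoing edges from {n38}; recursion stops.
SUM(dist) = 0 + 1 + 1 + 1 + 2 = 5.

5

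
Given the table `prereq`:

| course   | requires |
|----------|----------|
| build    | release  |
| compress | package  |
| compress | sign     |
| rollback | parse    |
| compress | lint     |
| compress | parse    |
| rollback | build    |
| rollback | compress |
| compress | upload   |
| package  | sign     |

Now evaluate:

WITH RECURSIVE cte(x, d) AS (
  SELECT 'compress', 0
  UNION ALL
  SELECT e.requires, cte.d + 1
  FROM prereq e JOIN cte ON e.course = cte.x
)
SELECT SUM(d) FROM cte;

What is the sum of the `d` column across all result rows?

7

Base: (compress, d=0).
Iteration 1: edges from {compress} -> (lint, d=1), (package, d=1), (parse, d=1), (sign, d=1), (upload, d=1).
Iteration 2: edges from {lint,package,parse,sign,upload} -> (sign, d=2).
Iteration 3: no outgoing edges from {sign}; recursion stops.
SUM(d) = 0 + 1 + 1 + 1 + 1 + 1 + 2 = 7.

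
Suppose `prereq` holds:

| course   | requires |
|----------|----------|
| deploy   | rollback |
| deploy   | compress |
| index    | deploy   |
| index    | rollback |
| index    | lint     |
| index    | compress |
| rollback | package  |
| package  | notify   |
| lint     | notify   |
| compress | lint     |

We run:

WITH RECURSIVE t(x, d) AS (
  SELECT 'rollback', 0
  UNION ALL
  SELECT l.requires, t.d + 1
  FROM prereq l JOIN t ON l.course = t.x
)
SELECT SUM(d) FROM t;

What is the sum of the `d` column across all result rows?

Base: (rollback, d=0).
Iteration 1: edges from {rollback} -> (package, d=1).
Iteration 2: edges from {package} -> (notify, d=2).
Iteration 3: no outgoing edges from {notify}; recursion stops.
SUM(d) = 0 + 1 + 2 = 3.

3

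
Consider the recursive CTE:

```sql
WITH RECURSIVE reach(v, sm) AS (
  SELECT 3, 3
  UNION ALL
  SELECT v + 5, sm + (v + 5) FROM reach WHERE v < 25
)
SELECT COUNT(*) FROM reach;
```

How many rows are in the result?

6

Base: v=3, sm=3.
Iteration 1: 3 < 25 holds -> v = 3 + 5 = 8, sm = 3 + 8 = 11.
Iteration 2: 8 < 25 holds -> v = 8 + 5 = 13, sm = 11 + 13 = 24.
Iteration 3: 13 < 25 holds -> v = 13 + 5 = 18, sm = 24 + 18 = 42.
Iteration 4: 18 < 25 holds -> v = 18 + 5 = 23, sm = 42 + 23 = 65.
Iteration 5: 23 < 25 holds -> v = 23 + 5 = 28, sm = 65 + 28 = 93.
Iteration 6: 28 < 25 fails; recursion stops.
Total rows emitted: 6.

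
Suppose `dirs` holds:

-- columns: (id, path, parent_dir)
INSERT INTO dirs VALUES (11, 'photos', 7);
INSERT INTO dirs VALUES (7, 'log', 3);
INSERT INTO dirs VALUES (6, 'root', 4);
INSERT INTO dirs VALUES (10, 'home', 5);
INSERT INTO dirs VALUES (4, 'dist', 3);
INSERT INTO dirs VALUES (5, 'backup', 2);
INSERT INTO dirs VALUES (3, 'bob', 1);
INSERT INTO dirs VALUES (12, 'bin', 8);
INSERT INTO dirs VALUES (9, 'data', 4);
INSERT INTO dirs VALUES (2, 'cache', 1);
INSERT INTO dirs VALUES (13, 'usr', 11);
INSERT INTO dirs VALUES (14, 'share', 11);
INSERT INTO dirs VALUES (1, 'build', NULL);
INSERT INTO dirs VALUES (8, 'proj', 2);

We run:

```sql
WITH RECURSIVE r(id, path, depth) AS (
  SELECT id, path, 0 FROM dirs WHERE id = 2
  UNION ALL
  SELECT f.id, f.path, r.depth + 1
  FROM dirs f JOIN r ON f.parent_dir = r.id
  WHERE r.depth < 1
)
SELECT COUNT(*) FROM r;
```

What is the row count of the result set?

3

Base: id=2 (cache) at depth 0.
Iteration 1: rows with parent_dir in {2} -> backup (id 5, depth 1), proj (id 8, depth 1).
Iteration 2: depth < 1 fails for all current rows; recursion stops.
Total rows emitted: 3.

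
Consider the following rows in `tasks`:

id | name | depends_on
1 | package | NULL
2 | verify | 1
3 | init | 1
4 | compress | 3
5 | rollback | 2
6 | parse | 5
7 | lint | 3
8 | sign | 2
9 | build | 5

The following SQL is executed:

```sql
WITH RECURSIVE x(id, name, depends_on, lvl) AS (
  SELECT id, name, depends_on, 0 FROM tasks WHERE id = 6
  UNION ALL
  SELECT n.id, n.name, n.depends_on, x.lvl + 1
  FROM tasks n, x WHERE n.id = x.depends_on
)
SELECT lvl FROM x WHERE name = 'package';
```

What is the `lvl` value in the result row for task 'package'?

3

Base: id=6 (parse), depends_on=5, lvl 0.
Iteration 1: join on id=5 -> rollback (id 5, depends_on=2, lvl 1).
Iteration 2: join on id=2 -> verify (id 2, depends_on=1, lvl 2).
Iteration 3: join on id=1 -> package (id 1, depends_on=NULL, lvl 3).
Iteration 4: depends_on is NULL; no match; recursion stops.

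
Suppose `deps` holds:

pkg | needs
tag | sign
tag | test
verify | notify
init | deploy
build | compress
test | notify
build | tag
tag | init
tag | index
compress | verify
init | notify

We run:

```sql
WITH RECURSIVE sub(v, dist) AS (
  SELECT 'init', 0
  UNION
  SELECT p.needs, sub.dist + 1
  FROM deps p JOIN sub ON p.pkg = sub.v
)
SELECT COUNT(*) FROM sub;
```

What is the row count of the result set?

3

Base: (init, dist=0).
Iteration 1: edges from {init} -> (deploy, dist=1), (notify, dist=1).
Iteration 2: no outgoing edges from {deploy,notify}; recursion stops.
Total rows emitted: 3.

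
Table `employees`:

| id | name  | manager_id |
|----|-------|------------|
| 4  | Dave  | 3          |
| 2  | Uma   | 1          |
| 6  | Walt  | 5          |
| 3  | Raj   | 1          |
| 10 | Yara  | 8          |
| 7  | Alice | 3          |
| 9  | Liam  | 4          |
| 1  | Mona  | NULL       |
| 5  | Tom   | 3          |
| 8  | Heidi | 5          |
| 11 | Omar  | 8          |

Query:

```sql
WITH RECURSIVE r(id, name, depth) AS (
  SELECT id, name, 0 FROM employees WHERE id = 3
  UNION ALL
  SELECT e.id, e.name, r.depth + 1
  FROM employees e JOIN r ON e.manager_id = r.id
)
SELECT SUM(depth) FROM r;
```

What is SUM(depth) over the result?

15

Base: id=3 (Raj) at depth 0.
Iteration 1: rows with manager_id in {3} -> Dave (id 4, depth 1), Tom (id 5, depth 1), Alice (id 7, depth 1).
Iteration 2: rows with manager_id in {4,5,7} -> Walt (id 6, depth 2), Heidi (id 8, depth 2), Liam (id 9, depth 2).
Iteration 3: rows with manager_id in {6,8,9} -> Yara (id 10, depth 3), Omar (id 11, depth 3).
Iteration 4: no rows with manager_id in {10,11}; recursion stops.
SUM(depth) = 0 + 1 + 1 + 1 + 2 + 2 + 2 + 3 + 3 = 15.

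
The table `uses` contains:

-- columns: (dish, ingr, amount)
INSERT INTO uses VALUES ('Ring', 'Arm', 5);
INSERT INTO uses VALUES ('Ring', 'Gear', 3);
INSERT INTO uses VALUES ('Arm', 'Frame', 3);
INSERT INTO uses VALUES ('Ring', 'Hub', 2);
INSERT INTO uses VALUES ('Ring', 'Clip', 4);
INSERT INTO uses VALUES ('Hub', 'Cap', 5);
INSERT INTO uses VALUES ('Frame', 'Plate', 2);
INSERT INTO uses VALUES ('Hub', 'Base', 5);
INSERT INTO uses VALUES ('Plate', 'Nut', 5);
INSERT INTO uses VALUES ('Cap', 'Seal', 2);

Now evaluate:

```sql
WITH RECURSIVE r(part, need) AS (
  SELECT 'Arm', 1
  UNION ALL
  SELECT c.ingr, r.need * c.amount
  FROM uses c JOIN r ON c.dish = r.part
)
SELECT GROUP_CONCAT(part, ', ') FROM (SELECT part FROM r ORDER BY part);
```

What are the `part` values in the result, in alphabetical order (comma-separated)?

Arm, Frame, Nut, Plate

Base: (Arm, need=1).
Iteration 1: components of {Arm} -> Frame = 1*3 = 3.
Iteration 2: components of {Frame} -> Plate = 3*2 = 6.
Iteration 3: components of {Plate} -> Nut = 6*5 = 30.
Iteration 4: no further components; recursion stops.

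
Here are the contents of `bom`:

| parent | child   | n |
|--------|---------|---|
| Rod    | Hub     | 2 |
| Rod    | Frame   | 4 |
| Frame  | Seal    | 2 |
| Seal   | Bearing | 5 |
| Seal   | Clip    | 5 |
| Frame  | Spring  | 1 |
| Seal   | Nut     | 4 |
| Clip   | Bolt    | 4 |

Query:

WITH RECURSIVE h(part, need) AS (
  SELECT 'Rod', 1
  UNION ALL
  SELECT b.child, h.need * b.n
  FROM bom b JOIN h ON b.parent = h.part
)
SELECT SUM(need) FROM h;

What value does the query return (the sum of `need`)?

291

Base: (Rod, need=1).
Iteration 1: components of {Rod} -> Frame = 1*4 = 4, Hub = 1*2 = 2.
Iteration 2: components of {Frame,Hub} -> Seal = 4*2 = 8, Spring = 4*1 = 4.
Iteration 3: components of {Seal,Spring} -> Bearing = 8*5 = 40, Clip = 8*5 = 40, Nut = 8*4 = 32.
Iteration 4: components of {Bearing,Clip,Nut} -> Bolt = 40*4 = 160.
Iteration 5: no further components; recursion stops.
SUM(need) = 1 + 2 + 4 + 8 + 4 + 40 + 40 + 32 + 160 = 291.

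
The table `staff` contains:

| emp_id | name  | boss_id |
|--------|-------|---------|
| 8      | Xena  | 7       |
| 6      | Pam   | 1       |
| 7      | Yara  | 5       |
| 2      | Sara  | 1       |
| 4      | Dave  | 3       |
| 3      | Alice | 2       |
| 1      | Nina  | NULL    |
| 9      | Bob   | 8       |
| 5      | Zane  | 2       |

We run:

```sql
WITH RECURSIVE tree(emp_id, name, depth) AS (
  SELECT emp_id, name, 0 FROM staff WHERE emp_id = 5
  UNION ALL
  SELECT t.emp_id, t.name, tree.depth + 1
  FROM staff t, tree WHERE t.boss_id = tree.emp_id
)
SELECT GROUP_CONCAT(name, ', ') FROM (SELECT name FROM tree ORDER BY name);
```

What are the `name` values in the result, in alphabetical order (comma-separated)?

Bob, Xena, Yara, Zane

Base: emp_id=5 (Zane) at depth 0.
Iteration 1: rows with boss_id in {5} -> Yara (id 7, depth 1).
Iteration 2: rows with boss_id in {7} -> Xena (id 8, depth 2).
Iteration 3: rows with boss_id in {8} -> Bob (id 9, depth 3).
Iteration 4: no rows with boss_id in {9}; recursion stops.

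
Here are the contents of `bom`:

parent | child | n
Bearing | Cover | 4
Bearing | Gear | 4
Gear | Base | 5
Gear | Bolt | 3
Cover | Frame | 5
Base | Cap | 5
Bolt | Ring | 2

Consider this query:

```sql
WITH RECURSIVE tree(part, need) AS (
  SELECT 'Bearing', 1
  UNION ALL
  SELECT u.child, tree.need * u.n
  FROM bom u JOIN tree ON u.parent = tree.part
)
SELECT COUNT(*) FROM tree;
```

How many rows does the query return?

Base: (Bearing, need=1).
Iteration 1: components of {Bearing} -> Cover = 1*4 = 4, Gear = 1*4 = 4.
Iteration 2: components of {Cover,Gear} -> Base = 4*5 = 20, Bolt = 4*3 = 12, Frame = 4*5 = 20.
Iteration 3: components of {Base,Bolt,Frame} -> Cap = 20*5 = 100, Ring = 12*2 = 24.
Iteration 4: no further components; recursion stops.
Total rows emitted: 8.

8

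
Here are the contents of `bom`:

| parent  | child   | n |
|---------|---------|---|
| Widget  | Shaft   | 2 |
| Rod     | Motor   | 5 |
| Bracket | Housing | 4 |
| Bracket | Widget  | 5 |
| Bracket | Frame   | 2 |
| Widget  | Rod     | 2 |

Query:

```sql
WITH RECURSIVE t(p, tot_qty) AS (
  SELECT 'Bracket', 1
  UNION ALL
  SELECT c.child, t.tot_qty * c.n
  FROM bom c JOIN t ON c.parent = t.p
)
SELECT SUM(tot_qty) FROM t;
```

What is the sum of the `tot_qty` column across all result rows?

82

Base: (Bracket, tot_qty=1).
Iteration 1: components of {Bracket} -> Frame = 1*2 = 2, Housing = 1*4 = 4, Widget = 1*5 = 5.
Iteration 2: components of {Frame,Housing,Widget} -> Rod = 5*2 = 10, Shaft = 5*2 = 10.
Iteration 3: components of {Rod,Shaft} -> Motor = 10*5 = 50.
Iteration 4: no further components; recursion stops.
SUM(tot_qty) = 1 + 5 + 2 + 4 + 10 + 10 + 50 = 82.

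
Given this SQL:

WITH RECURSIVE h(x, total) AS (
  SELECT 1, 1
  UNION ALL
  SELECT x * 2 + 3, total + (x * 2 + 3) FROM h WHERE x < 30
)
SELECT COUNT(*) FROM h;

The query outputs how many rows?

Base: x=1, total=1.
Iteration 1: 1 < 30 holds -> x = 1 * 2 + 3 = 5, total = 1 + 5 = 6.
Iteration 2: 5 < 30 holds -> x = 5 * 2 + 3 = 13, total = 6 + 13 = 19.
Iteration 3: 13 < 30 holds -> x = 13 * 2 + 3 = 29, total = 19 + 29 = 48.
Iteration 4: 29 < 30 holds -> x = 29 * 2 + 3 = 61, total = 48 + 61 = 109.
Iteration 5: 61 < 30 fails; recursion stops.
Total rows emitted: 5.

5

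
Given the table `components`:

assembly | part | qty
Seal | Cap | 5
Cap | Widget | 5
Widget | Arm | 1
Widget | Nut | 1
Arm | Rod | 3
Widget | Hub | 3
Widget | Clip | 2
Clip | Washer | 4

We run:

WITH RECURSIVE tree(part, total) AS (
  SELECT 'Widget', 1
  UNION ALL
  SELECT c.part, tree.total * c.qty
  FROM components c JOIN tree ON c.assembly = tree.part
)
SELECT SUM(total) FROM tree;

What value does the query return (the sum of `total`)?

Base: (Widget, total=1).
Iteration 1: components of {Widget} -> Arm = 1*1 = 1, Clip = 1*2 = 2, Hub = 1*3 = 3, Nut = 1*1 = 1.
Iteration 2: components of {Arm,Clip,Hub,Nut} -> Rod = 1*3 = 3, Washer = 2*4 = 8.
Iteration 3: no further components; recursion stops.
SUM(total) = 1 + 1 + 1 + 3 + 2 + 3 + 8 = 19.

19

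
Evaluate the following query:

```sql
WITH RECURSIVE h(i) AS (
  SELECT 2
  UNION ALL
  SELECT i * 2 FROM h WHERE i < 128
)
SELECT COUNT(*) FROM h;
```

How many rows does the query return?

Base: i=2.
Iteration 1: 2 < 128 holds -> i = 2 * 2 = 4.
Iteration 2: 4 < 128 holds -> i = 4 * 2 = 8.
Iteration 3: 8 < 128 holds -> i = 8 * 2 = 16.
Iteration 4: 16 < 128 holds -> i = 16 * 2 = 32.
Iteration 5: 32 < 128 holds -> i = 32 * 2 = 64.
Iteration 6: 64 < 128 holds -> i = 64 * 2 = 128.
Iteration 7: 128 < 128 fails; recursion stops.
Total rows emitted: 7.

7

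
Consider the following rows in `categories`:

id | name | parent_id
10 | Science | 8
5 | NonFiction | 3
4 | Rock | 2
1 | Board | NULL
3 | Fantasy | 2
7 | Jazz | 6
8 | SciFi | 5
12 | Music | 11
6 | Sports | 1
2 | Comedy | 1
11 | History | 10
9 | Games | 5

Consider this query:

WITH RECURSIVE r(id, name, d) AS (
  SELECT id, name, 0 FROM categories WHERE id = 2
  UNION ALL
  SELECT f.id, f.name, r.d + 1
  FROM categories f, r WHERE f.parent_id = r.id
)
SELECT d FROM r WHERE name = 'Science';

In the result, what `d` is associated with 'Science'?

4

Base: id=2 (Comedy) at d 0.
Iteration 1: rows with parent_id in {2} -> Fantasy (id 3, d 1), Rock (id 4, d 1).
Iteration 2: rows with parent_id in {3,4} -> NonFiction (id 5, d 2).
Iteration 3: rows with parent_id in {5} -> SciFi (id 8, d 3), Games (id 9, d 3).
Iteration 4: rows with parent_id in {8,9} -> Science (id 10, d 4).
Iteration 5: rows with parent_id in {10} -> History (id 11, d 5).
Iteration 6: rows with parent_id in {11} -> Music (id 12, d 6).
Iteration 7: no rows with parent_id in {12}; recursion stops.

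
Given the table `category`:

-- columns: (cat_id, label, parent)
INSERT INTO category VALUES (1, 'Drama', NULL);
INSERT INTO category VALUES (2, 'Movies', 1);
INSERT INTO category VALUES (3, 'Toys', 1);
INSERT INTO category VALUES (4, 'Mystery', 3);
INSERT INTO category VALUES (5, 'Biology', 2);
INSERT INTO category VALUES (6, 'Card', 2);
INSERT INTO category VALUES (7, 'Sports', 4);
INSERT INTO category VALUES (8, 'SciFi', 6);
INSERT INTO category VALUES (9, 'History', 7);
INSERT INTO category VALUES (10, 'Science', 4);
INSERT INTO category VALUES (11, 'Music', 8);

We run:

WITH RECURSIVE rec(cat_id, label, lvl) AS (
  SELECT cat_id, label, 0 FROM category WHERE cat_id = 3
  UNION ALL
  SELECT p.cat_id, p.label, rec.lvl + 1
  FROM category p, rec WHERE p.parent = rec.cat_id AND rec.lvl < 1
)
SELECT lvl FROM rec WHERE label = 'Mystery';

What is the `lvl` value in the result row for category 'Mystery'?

1

Base: cat_id=3 (Toys) at lvl 0.
Iteration 1: rows with parent in {3} -> Mystery (id 4, lvl 1).
Iteration 2: lvl < 1 fails for all current rows; recursion stops.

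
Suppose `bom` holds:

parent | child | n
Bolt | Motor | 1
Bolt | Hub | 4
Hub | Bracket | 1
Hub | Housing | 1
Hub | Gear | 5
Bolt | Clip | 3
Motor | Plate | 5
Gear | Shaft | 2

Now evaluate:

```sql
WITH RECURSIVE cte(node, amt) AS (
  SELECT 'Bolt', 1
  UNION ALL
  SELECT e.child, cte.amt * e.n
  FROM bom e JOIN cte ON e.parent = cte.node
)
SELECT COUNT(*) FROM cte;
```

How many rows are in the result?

9

Base: (Bolt, amt=1).
Iteration 1: components of {Bolt} -> Clip = 1*3 = 3, Hub = 1*4 = 4, Motor = 1*1 = 1.
Iteration 2: components of {Clip,Hub,Motor} -> Bracket = 4*1 = 4, Gear = 4*5 = 20, Housing = 4*1 = 4, Plate = 1*5 = 5.
Iteration 3: components of {Bracket,Gear,Housing,Plate} -> Shaft = 20*2 = 40.
Iteration 4: no further components; recursion stops.
Total rows emitted: 9.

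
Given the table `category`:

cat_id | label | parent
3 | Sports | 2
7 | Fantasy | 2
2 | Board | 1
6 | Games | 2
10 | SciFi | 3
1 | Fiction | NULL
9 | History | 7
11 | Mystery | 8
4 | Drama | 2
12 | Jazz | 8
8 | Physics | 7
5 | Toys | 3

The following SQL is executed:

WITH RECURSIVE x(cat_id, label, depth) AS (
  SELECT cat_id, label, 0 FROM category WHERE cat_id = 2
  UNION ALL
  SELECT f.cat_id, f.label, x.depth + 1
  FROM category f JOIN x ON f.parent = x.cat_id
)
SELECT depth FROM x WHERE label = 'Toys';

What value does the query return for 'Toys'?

Base: cat_id=2 (Board) at depth 0.
Iteration 1: rows with parent in {2} -> Sports (id 3, depth 1), Drama (id 4, depth 1), Games (id 6, depth 1), Fantasy (id 7, depth 1).
Iteration 2: rows with parent in {3,4,6,7} -> Toys (id 5, depth 2), Physics (id 8, depth 2), History (id 9, depth 2), SciFi (id 10, depth 2).
Iteration 3: rows with parent in {5,8,9,10} -> Mystery (id 11, depth 3), Jazz (id 12, depth 3).
Iteration 4: no rows with parent in {11,12}; recursion stops.

2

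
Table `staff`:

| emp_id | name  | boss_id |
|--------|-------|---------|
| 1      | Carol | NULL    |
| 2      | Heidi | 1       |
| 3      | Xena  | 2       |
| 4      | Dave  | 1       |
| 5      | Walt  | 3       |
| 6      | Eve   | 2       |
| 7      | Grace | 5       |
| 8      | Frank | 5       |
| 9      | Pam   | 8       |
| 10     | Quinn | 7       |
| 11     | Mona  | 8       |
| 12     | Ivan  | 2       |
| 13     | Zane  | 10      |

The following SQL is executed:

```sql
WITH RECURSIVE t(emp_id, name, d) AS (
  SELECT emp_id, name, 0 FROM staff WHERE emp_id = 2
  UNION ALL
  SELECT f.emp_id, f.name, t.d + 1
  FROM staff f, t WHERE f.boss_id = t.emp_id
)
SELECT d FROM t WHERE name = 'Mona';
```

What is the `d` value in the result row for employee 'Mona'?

4

Base: emp_id=2 (Heidi) at d 0.
Iteration 1: rows with boss_id in {2} -> Xena (id 3, d 1), Eve (id 6, d 1), Ivan (id 12, d 1).
Iteration 2: rows with boss_id in {3,6,12} -> Walt (id 5, d 2).
Iteration 3: rows with boss_id in {5} -> Grace (id 7, d 3), Frank (id 8, d 3).
Iteration 4: rows with boss_id in {7,8} -> Pam (id 9, d 4), Quinn (id 10, d 4), Mona (id 11, d 4).
Iteration 5: rows with boss_id in {9,10,11} -> Zane (id 13, d 5).
Iteration 6: no rows with boss_id in {13}; recursion stops.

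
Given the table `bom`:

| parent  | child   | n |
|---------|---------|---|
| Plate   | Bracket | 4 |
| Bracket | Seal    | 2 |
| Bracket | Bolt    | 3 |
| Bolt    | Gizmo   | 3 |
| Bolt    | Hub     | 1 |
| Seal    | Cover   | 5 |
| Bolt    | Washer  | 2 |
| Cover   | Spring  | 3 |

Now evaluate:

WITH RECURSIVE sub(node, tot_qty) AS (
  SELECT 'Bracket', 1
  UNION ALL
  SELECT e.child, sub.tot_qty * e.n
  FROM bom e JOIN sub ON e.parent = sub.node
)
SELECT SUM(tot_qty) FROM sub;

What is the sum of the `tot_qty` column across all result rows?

64

Base: (Bracket, tot_qty=1).
Iteration 1: components of {Bracket} -> Bolt = 1*3 = 3, Seal = 1*2 = 2.
Iteration 2: components of {Bolt,Seal} -> Cover = 2*5 = 10, Gizmo = 3*3 = 9, Hub = 3*1 = 3, Washer = 3*2 = 6.
Iteration 3: components of {Cover,Gizmo,Hub,Washer} -> Spring = 10*3 = 30.
Iteration 4: no further components; recursion stops.
SUM(tot_qty) = 1 + 2 + 3 + 10 + 9 + 3 + 6 + 30 = 64.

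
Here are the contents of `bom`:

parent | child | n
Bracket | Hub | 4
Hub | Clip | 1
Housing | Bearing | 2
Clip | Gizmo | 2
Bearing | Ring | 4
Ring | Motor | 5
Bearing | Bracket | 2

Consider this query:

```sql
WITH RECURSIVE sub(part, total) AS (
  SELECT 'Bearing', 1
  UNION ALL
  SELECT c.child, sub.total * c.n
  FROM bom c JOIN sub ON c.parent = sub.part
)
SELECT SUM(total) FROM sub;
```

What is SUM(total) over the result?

Base: (Bearing, total=1).
Iteration 1: components of {Bearing} -> Bracket = 1*2 = 2, Ring = 1*4 = 4.
Iteration 2: components of {Bracket,Ring} -> Hub = 2*4 = 8, Motor = 4*5 = 20.
Iteration 3: components of {Hub,Motor} -> Clip = 8*1 = 8.
Iteration 4: components of {Clip} -> Gizmo = 8*2 = 16.
Iteration 5: no further components; recursion stops.
SUM(total) = 1 + 4 + 2 + 20 + 8 + 8 + 16 = 59.

59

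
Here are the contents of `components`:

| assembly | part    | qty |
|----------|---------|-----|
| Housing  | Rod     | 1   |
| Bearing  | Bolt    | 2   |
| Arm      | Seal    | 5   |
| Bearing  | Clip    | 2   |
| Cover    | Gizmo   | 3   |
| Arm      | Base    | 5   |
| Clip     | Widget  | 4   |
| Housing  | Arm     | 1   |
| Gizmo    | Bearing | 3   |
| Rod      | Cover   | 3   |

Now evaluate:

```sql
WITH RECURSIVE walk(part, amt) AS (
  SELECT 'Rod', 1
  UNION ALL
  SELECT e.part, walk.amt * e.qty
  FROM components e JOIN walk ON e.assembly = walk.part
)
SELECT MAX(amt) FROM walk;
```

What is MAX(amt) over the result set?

Base: (Rod, amt=1).
Iteration 1: components of {Rod} -> Cover = 1*3 = 3.
Iteration 2: components of {Cover} -> Gizmo = 3*3 = 9.
Iteration 3: components of {Gizmo} -> Bearing = 9*3 = 27.
Iteration 4: components of {Bearing} -> Bolt = 27*2 = 54, Clip = 27*2 = 54.
Iteration 5: components of {Bolt,Clip} -> Widget = 54*4 = 216.
Iteration 6: no further components; recursion stops.
amt values: 1, 3, 9, 27, 54, 54, 216; the maximum is 216.

216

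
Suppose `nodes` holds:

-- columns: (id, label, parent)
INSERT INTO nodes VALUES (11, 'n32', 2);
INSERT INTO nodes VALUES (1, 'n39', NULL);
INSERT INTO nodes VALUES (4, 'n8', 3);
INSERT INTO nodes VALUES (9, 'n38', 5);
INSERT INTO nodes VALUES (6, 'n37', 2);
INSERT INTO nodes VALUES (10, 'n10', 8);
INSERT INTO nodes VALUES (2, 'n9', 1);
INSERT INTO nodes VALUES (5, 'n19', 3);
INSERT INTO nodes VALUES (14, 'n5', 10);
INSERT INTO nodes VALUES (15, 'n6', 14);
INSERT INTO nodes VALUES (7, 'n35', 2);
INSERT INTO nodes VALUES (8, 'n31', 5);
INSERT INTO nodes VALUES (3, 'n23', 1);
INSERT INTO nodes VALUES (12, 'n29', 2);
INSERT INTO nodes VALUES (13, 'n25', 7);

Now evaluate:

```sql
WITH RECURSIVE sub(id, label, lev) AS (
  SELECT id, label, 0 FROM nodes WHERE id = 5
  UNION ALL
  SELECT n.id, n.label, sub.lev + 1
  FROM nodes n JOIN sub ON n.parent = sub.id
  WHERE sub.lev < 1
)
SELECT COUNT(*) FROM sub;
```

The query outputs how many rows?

Base: id=5 (n19) at lev 0.
Iteration 1: rows with parent in {5} -> n31 (id 8, lev 1), n38 (id 9, lev 1).
Iteration 2: lev < 1 fails for all current rows; recursion stops.
Total rows emitted: 3.

3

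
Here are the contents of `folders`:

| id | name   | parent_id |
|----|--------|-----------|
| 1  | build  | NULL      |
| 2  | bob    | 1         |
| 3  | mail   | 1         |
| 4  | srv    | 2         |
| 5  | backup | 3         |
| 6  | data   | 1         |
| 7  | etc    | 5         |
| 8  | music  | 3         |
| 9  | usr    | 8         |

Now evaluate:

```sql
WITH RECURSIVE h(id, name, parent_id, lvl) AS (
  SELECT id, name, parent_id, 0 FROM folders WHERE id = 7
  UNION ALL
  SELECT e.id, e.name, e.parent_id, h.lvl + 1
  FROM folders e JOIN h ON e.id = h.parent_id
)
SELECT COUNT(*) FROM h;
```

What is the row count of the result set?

Base: id=7 (etc), parent_id=5, lvl 0.
Iteration 1: join on id=5 -> backup (id 5, parent_id=3, lvl 1).
Iteration 2: join on id=3 -> mail (id 3, parent_id=1, lvl 2).
Iteration 3: join on id=1 -> build (id 1, parent_id=NULL, lvl 3).
Iteration 4: parent_id is NULL; no match; recursion stops.
Total rows emitted: 4.

4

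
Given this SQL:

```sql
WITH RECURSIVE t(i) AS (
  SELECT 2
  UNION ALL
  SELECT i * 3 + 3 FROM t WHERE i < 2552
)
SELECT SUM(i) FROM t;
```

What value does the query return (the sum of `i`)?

11468

Base: i=2.
Iteration 1: 2 < 2552 holds -> i = 2 * 3 + 3 = 9.
Iteration 2: 9 < 2552 holds -> i = 9 * 3 + 3 = 30.
Iteration 3: 30 < 2552 holds -> i = 30 * 3 + 3 = 93.
Iteration 4: 93 < 2552 holds -> i = 93 * 3 + 3 = 282.
Iteration 5: 282 < 2552 holds -> i = 282 * 3 + 3 = 849.
Iteration 6: 849 < 2552 holds -> i = 849 * 3 + 3 = 2550.
Iteration 7: 2550 < 2552 holds -> i = 2550 * 3 + 3 = 7653.
Iteration 8: 7653 < 2552 fails; recursion stops.
SUM(i) = 2 + 9 + 30 + 93 + 282 + 849 + 2550 + 7653 = 11468.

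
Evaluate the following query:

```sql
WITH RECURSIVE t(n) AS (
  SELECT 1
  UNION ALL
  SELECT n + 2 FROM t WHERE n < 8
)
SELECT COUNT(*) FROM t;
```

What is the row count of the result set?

Base: n=1.
Iteration 1: 1 < 8 holds -> n = 1 + 2 = 3.
Iteration 2: 3 < 8 holds -> n = 3 + 2 = 5.
Iteration 3: 5 < 8 holds -> n = 5 + 2 = 7.
Iteration 4: 7 < 8 holds -> n = 7 + 2 = 9.
Iteration 5: 9 < 8 fails; recursion stops.
Total rows emitted: 5.

5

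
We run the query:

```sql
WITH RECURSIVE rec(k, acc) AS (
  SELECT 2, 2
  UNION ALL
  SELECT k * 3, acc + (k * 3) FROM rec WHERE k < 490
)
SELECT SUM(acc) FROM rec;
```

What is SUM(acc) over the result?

3272

Base: k=2, acc=2.
Iteration 1: 2 < 490 holds -> k = 2 * 3 = 6, acc = 2 + 6 = 8.
Iteration 2: 6 < 490 holds -> k = 6 * 3 = 18, acc = 8 + 18 = 26.
Iteration 3: 18 < 490 holds -> k = 18 * 3 = 54, acc = 26 + 54 = 80.
Iteration 4: 54 < 490 holds -> k = 54 * 3 = 162, acc = 80 + 162 = 242.
Iteration 5: 162 < 490 holds -> k = 162 * 3 = 486, acc = 242 + 486 = 728.
Iteration 6: 486 < 490 holds -> k = 486 * 3 = 1458, acc = 728 + 1458 = 2186.
Iteration 7: 1458 < 490 fails; recursion stops.
SUM(acc) = 2 + 8 + 26 + 80 + 242 + 728 + 2186 = 3272.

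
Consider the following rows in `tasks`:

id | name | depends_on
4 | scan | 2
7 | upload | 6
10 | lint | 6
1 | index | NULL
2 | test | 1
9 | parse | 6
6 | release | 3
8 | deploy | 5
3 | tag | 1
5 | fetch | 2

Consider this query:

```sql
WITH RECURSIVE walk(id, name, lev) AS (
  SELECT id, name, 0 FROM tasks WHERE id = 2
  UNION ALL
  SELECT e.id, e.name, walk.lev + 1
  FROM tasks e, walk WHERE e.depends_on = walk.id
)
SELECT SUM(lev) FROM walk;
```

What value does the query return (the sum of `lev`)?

4

Base: id=2 (test) at lev 0.
Iteration 1: rows with depends_on in {2} -> scan (id 4, lev 1), fetch (id 5, lev 1).
Iteration 2: rows with depends_on in {4,5} -> deploy (id 8, lev 2).
Iteration 3: no rows with depends_on in {8}; recursion stops.
SUM(lev) = 0 + 1 + 1 + 2 = 4.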